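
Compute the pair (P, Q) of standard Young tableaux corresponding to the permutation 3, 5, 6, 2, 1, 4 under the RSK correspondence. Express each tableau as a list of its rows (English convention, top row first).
Insert each entry of the permutation into P by Schensted row insertion, recording in Q the position of each new cell.

Insert 3: appended to row 1. P = [[3]].
Insert 5: appended to row 1. P = [[3, 5]].
Insert 6: appended to row 1. P = [[3, 5, 6]].
Insert 2: 2 bumps 3 from row 1; 3 starts row 2. P = [[2, 5, 6], [3]].
Insert 1: 1 bumps 2 from row 1; 2 bumps 3 from row 2; 3 starts row 3. P = [[1, 5, 6], [2], [3]].
Insert 4: 4 bumps 5 from row 1; 5 appends to row 2. P = [[1, 4, 6], [2, 5], [3]].

So P = [[1, 4, 6], [2, 5], [3]], Q = [[1, 2, 3], [4, 6], [5]].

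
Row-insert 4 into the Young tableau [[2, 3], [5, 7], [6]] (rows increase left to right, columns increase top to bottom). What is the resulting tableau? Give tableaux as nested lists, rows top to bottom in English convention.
4 is larger than every entry of row 1, so it is appended to row 1. The new tableau is [[2, 3, 4], [5, 7], [6]].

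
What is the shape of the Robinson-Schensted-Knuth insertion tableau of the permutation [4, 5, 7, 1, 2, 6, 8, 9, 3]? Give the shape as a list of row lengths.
[5, 3, 1]

RSK row insertion gives P = [[1, 2, 3, 8, 9], [4, 5, 6], [7]], which has shape [5, 3, 1].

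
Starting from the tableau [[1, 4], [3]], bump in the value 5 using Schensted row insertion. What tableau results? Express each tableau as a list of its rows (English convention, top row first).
[[1, 4, 5], [3]]

5 is larger than every entry of row 1, so it is appended to row 1. The new tableau is [[1, 4, 5], [3]].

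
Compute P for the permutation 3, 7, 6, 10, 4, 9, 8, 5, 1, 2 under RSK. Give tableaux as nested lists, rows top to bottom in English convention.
P = [[1, 2, 5], [3, 4], [6, 8], [7, 9], [10]]

After inserting 3: P = [[3]].
After inserting 7: P = [[3, 7]].
After inserting 6: P = [[3, 6], [7]].
After inserting 10: P = [[3, 6, 10], [7]].
After inserting 4: P = [[3, 4, 10], [6], [7]].
After inserting 9: P = [[3, 4, 9], [6, 10], [7]].
After inserting 8: P = [[3, 4, 8], [6, 9], [7, 10]].
After inserting 5: P = [[3, 4, 5], [6, 8], [7, 9], [10]].
After inserting 1: P = [[1, 4, 5], [3, 8], [6, 9], [7], [10]].
After inserting 2: P = [[1, 2, 5], [3, 4], [6, 8], [7, 9], [10]].

So P = [[1, 2, 5], [3, 4], [6, 8], [7, 9], [10]].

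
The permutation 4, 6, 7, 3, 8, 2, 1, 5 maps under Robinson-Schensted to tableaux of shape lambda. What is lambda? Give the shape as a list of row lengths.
Row-insert each entry into an empty tableau.

After inserting 4: P = [[4]].
After inserting 6: P = [[4, 6]].
After inserting 7: P = [[4, 6, 7]].
After inserting 3: P = [[3, 6, 7], [4]].
After inserting 8: P = [[3, 6, 7, 8], [4]].
After inserting 2: P = [[2, 6, 7, 8], [3], [4]].
After inserting 1: P = [[1, 6, 7, 8], [2], [3], [4]].
After inserting 5: P = [[1, 5, 7, 8], [2, 6], [3], [4]].

The final insertion tableau P = [[1, 5, 7, 8], [2, 6], [3], [4]] has shape [4, 2, 1, 1].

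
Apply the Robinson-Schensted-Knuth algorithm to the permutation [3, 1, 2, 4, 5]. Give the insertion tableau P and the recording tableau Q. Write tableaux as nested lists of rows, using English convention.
Insert each entry of the permutation into P by Schensted row insertion, recording in Q the position of each new cell.

Insert 3: appended to row 1. P = [[3]], Q = [[1]].
Insert 1: 1 bumps 3 from row 1; 3 starts row 2. P = [[1], [3]], Q = [[1], [2]].
Insert 2: appended to row 1. P = [[1, 2], [3]], Q = [[1, 3], [2]].
Insert 4: appended to row 1. P = [[1, 2, 4], [3]], Q = [[1, 3, 4], [2]].
Insert 5: appended to row 1. P = [[1, 2, 4, 5], [3]], Q = [[1, 3, 4, 5], [2]].

So P = [[1, 2, 4, 5], [3]], Q = [[1, 3, 4, 5], [2]].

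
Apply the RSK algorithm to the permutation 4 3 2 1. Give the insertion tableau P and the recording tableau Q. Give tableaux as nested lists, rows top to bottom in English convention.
P = [[1], [2], [3], [4]], Q = [[1], [2], [3], [4]]

Insert each entry of the permutation into P by Schensted row insertion, recording in Q the position of each new cell.

Insert 4: appended to row 1. P = [[4]].
Insert 3: 3 bumps 4 from row 1; 4 starts row 2. P = [[3], [4]].
Insert 2: 2 bumps 3 from row 1; 3 bumps 4 from row 2; 4 starts row 3. P = [[2], [3], [4]].
Insert 1: 1 bumps 2 from row 1; 2 bumps 3 from row 2; 3 bumps 4 from row 3; 4 starts row 4. P = [[1], [2], [3], [4]].

So P = [[1], [2], [3], [4]], Q = [[1], [2], [3], [4]].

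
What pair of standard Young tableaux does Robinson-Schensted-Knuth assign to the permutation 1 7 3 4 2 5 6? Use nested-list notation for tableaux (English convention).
Insert each entry of the permutation into P by Schensted row insertion, recording in Q the position of each new cell.

Insert 1: appended to row 1. P = [[1]], Q = [[1]].
Insert 7: appended to row 1. P = [[1, 7]], Q = [[1, 2]].
Insert 3: 3 bumps 7 from row 1; 7 starts row 2. P = [[1, 3], [7]], Q = [[1, 2], [3]].
Insert 4: appended to row 1. P = [[1, 3, 4], [7]], Q = [[1, 2, 4], [3]].
Insert 2: 2 bumps 3 from row 1; 3 bumps 7 from row 2; 7 starts row 3. P = [[1, 2, 4], [3], [7]], Q = [[1, 2, 4], [3], [5]].
Insert 5: appended to row 1. P = [[1, 2, 4, 5], [3], [7]], Q = [[1, 2, 4, 6], [3], [5]].
Insert 6: appended to row 1. P = [[1, 2, 4, 5, 6], [3], [7]], Q = [[1, 2, 4, 6, 7], [3], [5]].

So P = [[1, 2, 4, 5, 6], [3], [7]], Q = [[1, 2, 4, 6, 7], [3], [5]].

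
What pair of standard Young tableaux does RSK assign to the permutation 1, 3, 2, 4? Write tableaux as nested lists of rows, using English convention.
Insert each entry of the permutation into P by Schensted row insertion, recording in Q the position of each new cell.

Insert 1: appended to row 1. P = [[1]].
Insert 3: appended to row 1. P = [[1, 3]].
Insert 2: 2 bumps 3 from row 1; 3 starts row 2. P = [[1, 2], [3]].
Insert 4: appended to row 1. P = [[1, 2, 4], [3]].

So P = [[1, 2, 4], [3]], Q = [[1, 2, 4], [3]].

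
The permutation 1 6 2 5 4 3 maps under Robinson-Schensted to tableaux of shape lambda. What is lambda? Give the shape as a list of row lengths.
Row-insert each entry into an empty tableau.

After inserting 1: P = [[1]].
After inserting 6: P = [[1, 6]].
After inserting 2: P = [[1, 2], [6]].
After inserting 5: P = [[1, 2, 5], [6]].
After inserting 4: P = [[1, 2, 4], [5], [6]].
After inserting 3: P = [[1, 2, 3], [4], [5], [6]].

The final insertion tableau P = [[1, 2, 3], [4], [5], [6]] has shape [3, 1, 1, 1].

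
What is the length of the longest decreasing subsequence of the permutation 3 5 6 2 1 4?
3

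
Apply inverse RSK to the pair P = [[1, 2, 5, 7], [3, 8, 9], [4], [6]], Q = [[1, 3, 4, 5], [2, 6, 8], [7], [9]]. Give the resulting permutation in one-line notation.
Reverse the RSK construction: for i from n down to 1, find the cell of Q containing i, remove the entry at that cell from P, and reverse-bump it up through P; the value ejected from row 1 is w(i).

Step i=9: Q has 9 at row 4, column 1; remove 6 from row 4 of P and reverse-bump: 6 enters row 3 and ejects 4; 4 enters row 2 and ejects 3; 3 enters row 1 and ejects 2. So w(9) = 2. P is now [[1, 3, 5, 7], [4, 8, 9], [6]].
Step i=8: Q has 8 at row 2, column 3; remove 9 from row 2 of P and reverse-bump: 9 enters row 1 and ejects 7. So w(8) = 7. P is now [[1, 3, 5, 9], [4, 8], [6]].
Step i=7: Q has 7 at row 3, column 1; remove 6 from row 3 of P and reverse-bump: 6 enters row 2 and ejects 4; 4 enters row 1 and ejects 3. So w(7) = 3. P is now [[1, 4, 5, 9], [6, 8]].
Step i=6: Q has 6 at row 2, column 2; remove 8 from row 2 of P and reverse-bump: 8 enters row 1 and ejects 5. So w(6) = 5. P is now [[1, 4, 8, 9], [6]].
Step i=5: Q has 5 at row 1, column 4; remove that cell from P, ejecting 9. So w(5) = 9. P is now [[1, 4, 8], [6]].
Step i=4: Q has 4 at row 1, column 3; remove that cell from P, ejecting 8. So w(4) = 8. P is now [[1, 4], [6]].
Step i=3: Q has 3 at row 1, column 2; remove that cell from P, ejecting 4. So w(3) = 4. P is now [[1], [6]].
Step i=2: Q has 2 at row 2, column 1; remove 6 from row 2 of P and reverse-bump: 6 enters row 1 and ejects 1. So w(2) = 1. P is now [[6]].
Step i=1: Q has 1 at row 1, column 1; remove that cell from P, ejecting 6. So w(1) = 6. P is now [].

So w = 6 1 4 8 9 5 3 7 2.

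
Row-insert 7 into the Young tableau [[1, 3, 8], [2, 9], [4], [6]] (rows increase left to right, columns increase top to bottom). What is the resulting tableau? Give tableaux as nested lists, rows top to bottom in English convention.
In row 1, 7 replaces 8 (the leftmost entry greater than 7); 8 is bumped to row 2. In row 2, 8 replaces 9 (the leftmost entry greater than 8); 9 is bumped to row 3. 9 is appended to row 3. The new tableau is [[1, 3, 7], [2, 8], [4, 9], [6]].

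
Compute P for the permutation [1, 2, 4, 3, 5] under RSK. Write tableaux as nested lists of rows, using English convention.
After inserting 1: P = [[1]].
After inserting 2: P = [[1, 2]].
After inserting 4: P = [[1, 2, 4]].
After inserting 3: P = [[1, 2, 3], [4]].
After inserting 5: P = [[1, 2, 3, 5], [4]].

So P = [[1, 2, 3, 5], [4]].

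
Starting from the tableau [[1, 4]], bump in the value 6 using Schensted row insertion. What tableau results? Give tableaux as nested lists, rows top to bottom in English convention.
[[1, 4, 6]]

6 is larger than every entry of row 1, so it is appended to row 1. The new tableau is [[1, 4, 6]].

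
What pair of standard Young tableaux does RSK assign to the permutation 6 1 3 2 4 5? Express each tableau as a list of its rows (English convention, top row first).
Insert each entry of the permutation into P by Schensted row insertion, recording in Q the position of each new cell.

Insert 6: appended to row 1. P = [[6]].
Insert 1: 1 bumps 6 from row 1; 6 starts row 2. P = [[1], [6]].
Insert 3: appended to row 1. P = [[1, 3], [6]].
Insert 2: 2 bumps 3 from row 1; 3 bumps 6 from row 2; 6 starts row 3. P = [[1, 2], [3], [6]].
Insert 4: appended to row 1. P = [[1, 2, 4], [3], [6]].
Insert 5: appended to row 1. P = [[1, 2, 4, 5], [3], [6]].

So P = [[1, 2, 4, 5], [3], [6]], Q = [[1, 3, 5, 6], [2], [4]].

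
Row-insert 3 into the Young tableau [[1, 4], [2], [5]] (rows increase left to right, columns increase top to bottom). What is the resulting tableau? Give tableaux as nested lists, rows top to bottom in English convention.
In row 1, 3 replaces 4 (the leftmost entry greater than 3); 4 is bumped to row 2. 4 is appended to row 2. The new tableau is [[1, 3], [2, 4], [5]].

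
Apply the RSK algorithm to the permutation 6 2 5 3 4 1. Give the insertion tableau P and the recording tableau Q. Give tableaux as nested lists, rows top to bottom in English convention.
P = [[1, 3, 4], [2], [5], [6]], Q = [[1, 3, 5], [2], [4], [6]]

Insert each entry of the permutation into P by Schensted row insertion, recording in Q the position of each new cell.

Insert 6: appended to row 1. P = [[6]], Q = [[1]].
Insert 2: 2 bumps 6 from row 1; 6 starts row 2. P = [[2], [6]], Q = [[1], [2]].
Insert 5: appended to row 1. P = [[2, 5], [6]], Q = [[1, 3], [2]].
Insert 3: 3 bumps 5 from row 1; 5 bumps 6 from row 2; 6 starts row 3. P = [[2, 3], [5], [6]], Q = [[1, 3], [2], [4]].
Insert 4: appended to row 1. P = [[2, 3, 4], [5], [6]], Q = [[1, 3, 5], [2], [4]].
Insert 1: 1 bumps 2 from row 1; 2 bumps 5 from row 2; 5 bumps 6 from row 3; 6 starts row 4. P = [[1, 3, 4], [2], [5], [6]], Q = [[1, 3, 5], [2], [4], [6]].

So P = [[1, 3, 4], [2], [5], [6]], Q = [[1, 3, 5], [2], [4], [6]].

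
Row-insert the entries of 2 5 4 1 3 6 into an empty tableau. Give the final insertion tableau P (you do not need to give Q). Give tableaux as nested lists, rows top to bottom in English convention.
Insert 2: appended to row 1. P = [[2]].
Insert 5: appended to row 1. P = [[2, 5]].
Insert 4: 4 bumps 5 from row 1; 5 starts row 2. P = [[2, 4], [5]].
Insert 1: 1 bumps 2 from row 1; 2 bumps 5 from row 2; 5 starts row 3. P = [[1, 4], [2], [5]].
Insert 3: 3 bumps 4 from row 1; 4 appends to row 2. P = [[1, 3], [2, 4], [5]].
Insert 6: appended to row 1. P = [[1, 3, 6], [2, 4], [5]].

So P = [[1, 3, 6], [2, 4], [5]].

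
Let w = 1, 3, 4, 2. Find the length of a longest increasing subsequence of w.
3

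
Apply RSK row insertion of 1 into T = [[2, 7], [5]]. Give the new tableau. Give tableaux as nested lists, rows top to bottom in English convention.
In row 1, 1 replaces 2 (the leftmost entry greater than 1); 2 is bumped to row 2. In row 2, 2 replaces 5 (the leftmost entry greater than 2); 5 is bumped to row 3. 5 starts a new row 3. The new tableau is [[1, 7], [2], [5]].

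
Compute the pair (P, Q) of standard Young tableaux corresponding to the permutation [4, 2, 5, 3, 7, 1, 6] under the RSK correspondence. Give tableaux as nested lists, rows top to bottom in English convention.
P = [[1, 3, 6], [2, 5, 7], [4]], Q = [[1, 3, 5], [2, 4, 7], [6]]

Insert each entry of the permutation into P by Schensted row insertion, recording in Q the position of each new cell.

Insert 4: appended to row 1. P = [[4]].
Insert 2: 2 bumps 4 from row 1; 4 starts row 2. P = [[2], [4]].
Insert 5: appended to row 1. P = [[2, 5], [4]].
Insert 3: 3 bumps 5 from row 1; 5 appends to row 2. P = [[2, 3], [4, 5]].
Insert 7: appended to row 1. P = [[2, 3, 7], [4, 5]].
Insert 1: 1 bumps 2 from row 1; 2 bumps 4 from row 2; 4 starts row 3. P = [[1, 3, 7], [2, 5], [4]].
Insert 6: 6 bumps 7 from row 1; 7 appends to row 2. P = [[1, 3, 6], [2, 5, 7], [4]].

So P = [[1, 3, 6], [2, 5, 7], [4]], Q = [[1, 3, 5], [2, 4, 7], [6]].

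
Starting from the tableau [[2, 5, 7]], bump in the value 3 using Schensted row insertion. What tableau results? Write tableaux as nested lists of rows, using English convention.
In row 1, 3 replaces 5 (the leftmost entry greater than 3); 5 is bumped to row 2. 5 starts a new row 2. The new tableau is [[2, 3, 7], [5]].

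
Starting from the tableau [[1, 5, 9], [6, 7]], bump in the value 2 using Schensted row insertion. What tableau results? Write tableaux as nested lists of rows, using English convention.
In row 1, 2 replaces 5 (the leftmost entry greater than 2); 5 is bumped to row 2. In row 2, 5 replaces 6 (the leftmost entry greater than 5); 6 is bumped to row 3. 6 starts a new row 3. The new tableau is [[1, 2, 9], [5, 7], [6]].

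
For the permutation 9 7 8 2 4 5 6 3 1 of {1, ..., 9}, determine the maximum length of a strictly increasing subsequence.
4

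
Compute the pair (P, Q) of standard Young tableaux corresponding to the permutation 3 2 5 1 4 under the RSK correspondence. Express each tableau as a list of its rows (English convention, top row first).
P = [[1, 4], [2, 5], [3]], Q = [[1, 3], [2, 5], [4]]

Insert each entry of the permutation into P by Schensted row insertion, recording in Q the position of each new cell.

After inserting 3: P = [[3]].
After inserting 2: P = [[2], [3]].
After inserting 5: P = [[2, 5], [3]].
After inserting 1: P = [[1, 5], [2], [3]].
After inserting 4: P = [[1, 4], [2, 5], [3]].

So P = [[1, 4], [2, 5], [3]], Q = [[1, 3], [2, 5], [4]].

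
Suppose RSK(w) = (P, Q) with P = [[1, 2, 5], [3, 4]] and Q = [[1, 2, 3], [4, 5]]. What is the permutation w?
Reverse the RSK construction: for i from n down to 1, find the cell of Q containing i, remove the entry at that cell from P, and reverse-bump it up through P; the value ejected from row 1 is w(i).

Step i=5: Q has 5 at row 2, column 2; remove 4 from row 2 of P and reverse-bump: 4 enters row 1 and ejects 2. So w(5) = 2. P is now [[1, 4, 5], [3]].
Step i=4: Q has 4 at row 2, column 1; remove 3 from row 2 of P and reverse-bump: 3 enters row 1 and ejects 1. So w(4) = 1. P is now [[3, 4, 5]].
Step i=3: Q has 3 at row 1, column 3; remove that cell from P, ejecting 5. So w(3) = 5. P is now [[3, 4]].
Step i=2: Q has 2 at row 1, column 2; remove that cell from P, ejecting 4. So w(2) = 4. P is now [[3]].
Step i=1: Q has 1 at row 1, column 1; remove that cell from P, ejecting 3. So w(1) = 3. P is now [].

So w = 3 4 5 1 2.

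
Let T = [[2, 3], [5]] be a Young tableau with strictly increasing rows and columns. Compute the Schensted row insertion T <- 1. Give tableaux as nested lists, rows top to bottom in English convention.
[[1, 3], [2], [5]]

In row 1, 1 replaces 2 (the leftmost entry greater than 1); 2 is bumped to row 2. In row 2, 2 replaces 5 (the leftmost entry greater than 2); 5 is bumped to row 3. 5 starts a new row 3. The new tableau is [[1, 3], [2], [5]].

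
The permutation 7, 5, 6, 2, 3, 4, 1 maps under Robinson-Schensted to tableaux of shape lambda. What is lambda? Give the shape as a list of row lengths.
[3, 2, 1, 1]

Row-insert each entry into an empty tableau.

After inserting 7: P = [[7]].
After inserting 5: P = [[5], [7]].
After inserting 6: P = [[5, 6], [7]].
After inserting 2: P = [[2, 6], [5], [7]].
After inserting 3: P = [[2, 3], [5, 6], [7]].
After inserting 4: P = [[2, 3, 4], [5, 6], [7]].
After inserting 1: P = [[1, 3, 4], [2, 6], [5], [7]].

The final insertion tableau P = [[1, 3, 4], [2, 6], [5], [7]] has shape [3, 2, 1, 1].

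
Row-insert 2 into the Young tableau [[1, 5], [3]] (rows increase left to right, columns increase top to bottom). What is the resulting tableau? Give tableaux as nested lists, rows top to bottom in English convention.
[[1, 2], [3, 5]]

In row 1, 2 replaces 5 (the leftmost entry greater than 2); 5 is bumped to row 2. 5 is appended to row 2. The new tableau is [[1, 2], [3, 5]].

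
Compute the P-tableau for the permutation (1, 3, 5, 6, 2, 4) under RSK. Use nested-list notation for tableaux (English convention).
P = [[1, 2, 4, 6], [3, 5]]

After inserting 1: P = [[1]].
After inserting 3: P = [[1, 3]].
After inserting 5: P = [[1, 3, 5]].
After inserting 6: P = [[1, 3, 5, 6]].
After inserting 2: P = [[1, 2, 5, 6], [3]].
After inserting 4: P = [[1, 2, 4, 6], [3, 5]].

So P = [[1, 2, 4, 6], [3, 5]].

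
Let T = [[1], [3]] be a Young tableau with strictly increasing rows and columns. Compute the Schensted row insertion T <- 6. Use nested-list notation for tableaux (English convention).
[[1, 6], [3]]

6 is larger than every entry of row 1, so it is appended to row 1. The new tableau is [[1, 6], [3]].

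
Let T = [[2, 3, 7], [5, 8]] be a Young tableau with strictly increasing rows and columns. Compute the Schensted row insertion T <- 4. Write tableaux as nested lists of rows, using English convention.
[[2, 3, 4], [5, 7], [8]]

In row 1, 4 replaces 7 (the leftmost entry greater than 4); 7 is bumped to row 2. In row 2, 7 replaces 8 (the leftmost entry greater than 7); 8 is bumped to row 3. 8 starts a new row 3. The new tableau is [[2, 3, 4], [5, 7], [8]].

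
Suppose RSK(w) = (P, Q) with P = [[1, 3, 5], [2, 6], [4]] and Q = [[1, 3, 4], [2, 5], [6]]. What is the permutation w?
4 2 3 6 5 1

Reverse the RSK construction: for i from n down to 1, find the cell of Q containing i, remove the entry at that cell from P, and reverse-bump it up through P; the value ejected from row 1 is w(i).

Step i=6: Q has 6 at row 3, column 1; remove 4 from row 3 of P and reverse-bump: 4 enters row 2 and ejects 2; 2 enters row 1 and ejects 1. So w(6) = 1. P is now [[2, 3, 5], [4, 6]].
Step i=5: Q has 5 at row 2, column 2; remove 6 from row 2 of P and reverse-bump: 6 enters row 1 and ejects 5. So w(5) = 5. P is now [[2, 3, 6], [4]].
Step i=4: Q has 4 at row 1, column 3; remove that cell from P, ejecting 6. So w(4) = 6. P is now [[2, 3], [4]].
Step i=3: Q has 3 at row 1, column 2; remove that cell from P, ejecting 3. So w(3) = 3. P is now [[2], [4]].
Step i=2: Q has 2 at row 2, column 1; remove 4 from row 2 of P and reverse-bump: 4 enters row 1 and ejects 2. So w(2) = 2. P is now [[4]].
Step i=1: Q has 1 at row 1, column 1; remove that cell from P, ejecting 4. So w(1) = 4. P is now [].

So w = 4 2 3 6 5 1.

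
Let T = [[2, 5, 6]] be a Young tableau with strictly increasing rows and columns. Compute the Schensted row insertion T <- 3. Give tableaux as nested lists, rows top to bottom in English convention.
[[2, 3, 6], [5]]

In row 1, 3 replaces 5 (the leftmost entry greater than 3); 5 is bumped to row 2. 5 starts a new row 2. The new tableau is [[2, 3, 6], [5]].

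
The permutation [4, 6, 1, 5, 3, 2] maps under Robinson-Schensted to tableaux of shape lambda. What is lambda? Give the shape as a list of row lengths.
[2, 2, 1, 1]

RSK row insertion gives P = [[1, 2], [3, 5], [4], [6]], which has shape [2, 2, 1, 1].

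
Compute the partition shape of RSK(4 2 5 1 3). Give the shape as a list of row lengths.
Row-insert each entry into an empty tableau.

After inserting 4: P = [[4]].
After inserting 2: P = [[2], [4]].
After inserting 5: P = [[2, 5], [4]].
After inserting 1: P = [[1, 5], [2], [4]].
After inserting 3: P = [[1, 3], [2, 5], [4]].

The final insertion tableau P = [[1, 3], [2, 5], [4]] has shape [2, 2, 1].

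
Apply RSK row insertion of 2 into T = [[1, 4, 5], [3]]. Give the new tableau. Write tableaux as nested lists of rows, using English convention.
[[1, 2, 5], [3, 4]]

In row 1, 2 replaces 4 (the leftmost entry greater than 2); 4 is bumped to row 2. 4 is appended to row 2. The new tableau is [[1, 2, 5], [3, 4]].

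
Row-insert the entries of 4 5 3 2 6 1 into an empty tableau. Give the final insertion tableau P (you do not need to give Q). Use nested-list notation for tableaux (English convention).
P = [[1, 5, 6], [2], [3], [4]]

Insert 4: appended to row 1. P = [[4]].
Insert 5: appended to row 1. P = [[4, 5]].
Insert 3: 3 bumps 4 from row 1; 4 starts row 2. P = [[3, 5], [4]].
Insert 2: 2 bumps 3 from row 1; 3 bumps 4 from row 2; 4 starts row 3. P = [[2, 5], [3], [4]].
Insert 6: appended to row 1. P = [[2, 5, 6], [3], [4]].
Insert 1: 1 bumps 2 from row 1; 2 bumps 3 from row 2; 3 bumps 4 from row 3; 4 starts row 4. P = [[1, 5, 6], [2], [3], [4]].

So P = [[1, 5, 6], [2], [3], [4]].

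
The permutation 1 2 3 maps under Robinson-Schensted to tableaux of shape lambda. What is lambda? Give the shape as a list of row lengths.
[3]

RSK row insertion gives P = [[1, 2, 3]], which has shape [3].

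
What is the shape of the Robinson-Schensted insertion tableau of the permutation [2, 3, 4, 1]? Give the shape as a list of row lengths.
[3, 1]

Row-insert each entry into an empty tableau.

After inserting 2: P = [[2]].
After inserting 3: P = [[2, 3]].
After inserting 4: P = [[2, 3, 4]].
After inserting 1: P = [[1, 3, 4], [2]].

The final insertion tableau P = [[1, 3, 4], [2]] has shape [3, 1].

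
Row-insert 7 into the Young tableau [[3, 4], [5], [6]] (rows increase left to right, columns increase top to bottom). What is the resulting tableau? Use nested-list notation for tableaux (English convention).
[[3, 4, 7], [5], [6]]

7 is larger than every entry of row 1, so it is appended to row 1. The new tableau is [[3, 4, 7], [5], [6]].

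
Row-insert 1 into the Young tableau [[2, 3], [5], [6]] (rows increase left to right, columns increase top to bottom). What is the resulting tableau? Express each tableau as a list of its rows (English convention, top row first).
In row 1, 1 replaces 2 (the leftmost entry greater than 1); 2 is bumped to row 2. In row 2, 2 replaces 5 (the leftmost entry greater than 2); 5 is bumped to row 3. In row 3, 5 replaces 6 (the leftmost entry greater than 5); 6 is bumped to row 4. 6 starts a new row 4. The new tableau is [[1, 3], [2], [5], [6]].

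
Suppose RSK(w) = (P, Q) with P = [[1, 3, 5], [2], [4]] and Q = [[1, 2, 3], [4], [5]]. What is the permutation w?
Reverse the RSK construction: for i from n down to 1, find the cell of Q containing i, remove the entry at that cell from P, and reverse-bump it up through P; the value ejected from row 1 is w(i).

Step i=5: Q has 5 at row 3, column 1; remove 4 from row 3 of P and reverse-bump: 4 enters row 2 and ejects 2; 2 enters row 1 and ejects 1. So w(5) = 1. P is now [[2, 3, 5], [4]].
Step i=4: Q has 4 at row 2, column 1; remove 4 from row 2 of P and reverse-bump: 4 enters row 1 and ejects 3. So w(4) = 3. P is now [[2, 4, 5]].
Step i=3: Q has 3 at row 1, column 3; remove that cell from P, ejecting 5. So w(3) = 5. P is now [[2, 4]].
Step i=2: Q has 2 at row 1, column 2; remove that cell from P, ejecting 4. So w(2) = 4. P is now [[2]].
Step i=1: Q has 1 at row 1, column 1; remove that cell from P, ejecting 2. So w(1) = 2. P is now [].

So w = 2 4 5 3 1.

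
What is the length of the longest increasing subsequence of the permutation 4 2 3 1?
2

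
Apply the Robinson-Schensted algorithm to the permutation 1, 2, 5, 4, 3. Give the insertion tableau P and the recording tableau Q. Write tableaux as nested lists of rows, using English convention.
P = [[1, 2, 3], [4], [5]], Q = [[1, 2, 3], [4], [5]]

Insert each entry of the permutation into P by Schensted row insertion, recording in Q the position of each new cell.

Insert 1: appended to row 1. P = [[1]].
Insert 2: appended to row 1. P = [[1, 2]].
Insert 5: appended to row 1. P = [[1, 2, 5]].
Insert 4: 4 bumps 5 from row 1; 5 starts row 2. P = [[1, 2, 4], [5]].
Insert 3: 3 bumps 4 from row 1; 4 bumps 5 from row 2; 5 starts row 3. P = [[1, 2, 3], [4], [5]].

So P = [[1, 2, 3], [4], [5]], Q = [[1, 2, 3], [4], [5]].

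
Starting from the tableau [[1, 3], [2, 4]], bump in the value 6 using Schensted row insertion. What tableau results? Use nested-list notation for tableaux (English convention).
6 is larger than every entry of row 1, so it is appended to row 1. The new tableau is [[1, 3, 6], [2, 4]].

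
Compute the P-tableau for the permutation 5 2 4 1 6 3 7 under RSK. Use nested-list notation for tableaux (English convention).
P = [[1, 3, 6, 7], [2, 4], [5]]

Insert 5: appended to row 1. P = [[5]].
Insert 2: 2 bumps 5 from row 1; 5 starts row 2. P = [[2], [5]].
Insert 4: appended to row 1. P = [[2, 4], [5]].
Insert 1: 1 bumps 2 from row 1; 2 bumps 5 from row 2; 5 starts row 3. P = [[1, 4], [2], [5]].
Insert 6: appended to row 1. P = [[1, 4, 6], [2], [5]].
Insert 3: 3 bumps 4 from row 1; 4 appends to row 2. P = [[1, 3, 6], [2, 4], [5]].
Insert 7: appended to row 1. P = [[1, 3, 6, 7], [2, 4], [5]].

So P = [[1, 3, 6, 7], [2, 4], [5]].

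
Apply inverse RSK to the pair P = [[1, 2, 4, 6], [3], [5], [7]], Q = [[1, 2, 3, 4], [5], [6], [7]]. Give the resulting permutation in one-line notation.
Reverse the RSK construction: for i from n down to 1, find the cell of Q containing i, remove the entry at that cell from P, and reverse-bump it up through P; the value ejected from row 1 is w(i).

Step i=7: Q has 7 at row 4, column 1; remove 7 from row 4 of P and reverse-bump: 7 enters row 3 and ejects 5; 5 enters row 2 and ejects 3; 3 enters row 1 and ejects 2. So w(7) = 2. P is now [[1, 3, 4, 6], [5], [7]].
Step i=6: Q has 6 at row 3, column 1; remove 7 from row 3 of P and reverse-bump: 7 enters row 2 and ejects 5; 5 enters row 1 and ejects 4. So w(6) = 4. P is now [[1, 3, 5, 6], [7]].
Step i=5: Q has 5 at row 2, column 1; remove 7 from row 2 of P and reverse-bump: 7 enters row 1 and ejects 6. So w(5) = 6. P is now [[1, 3, 5, 7]].
Step i=4: Q has 4 at row 1, column 4; remove that cell from P, ejecting 7. So w(4) = 7. P is now [[1, 3, 5]].
Step i=3: Q has 3 at row 1, column 3; remove that cell from P, ejecting 5. So w(3) = 5. P is now [[1, 3]].
Step i=2: Q has 2 at row 1, column 2; remove that cell from P, ejecting 3. So w(2) = 3. P is now [[1]].
Step i=1: Q has 1 at row 1, column 1; remove that cell from P, ejecting 1. So w(1) = 1. P is now [].

So w = 1 3 5 7 6 4 2.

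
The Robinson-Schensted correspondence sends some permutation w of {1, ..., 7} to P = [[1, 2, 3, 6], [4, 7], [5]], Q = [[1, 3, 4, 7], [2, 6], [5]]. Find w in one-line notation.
Reverse the RSK construction: for i from n down to 1, find the cell of Q containing i, remove the entry at that cell from P, and reverse-bump it up through P; the value ejected from row 1 is w(i).

Step i=7: Q has 7 at row 1, column 4; remove that cell from P, ejecting 6. So w(7) = 6. P is now [[1, 2, 3], [4, 7], [5]].
Step i=6: Q has 6 at row 2, column 2; remove 7 from row 2 of P and reverse-bump: 7 enters row 1 and ejects 3. So w(6) = 3. P is now [[1, 2, 7], [4], [5]].
Step i=5: Q has 5 at row 3, column 1; remove 5 from row 3 of P and reverse-bump: 5 enters row 2 and ejects 4; 4 enters row 1 and ejects 2. So w(5) = 2. P is now [[1, 4, 7], [5]].
Step i=4: Q has 4 at row 1, column 3; remove that cell from P, ejecting 7. So w(4) = 7. P is now [[1, 4], [5]].
Step i=3: Q has 3 at row 1, column 2; remove that cell from P, ejecting 4. So w(3) = 4. P is now [[1], [5]].
Step i=2: Q has 2 at row 2, column 1; remove 5 from row 2 of P and reverse-bump: 5 enters row 1 and ejects 1. So w(2) = 1. P is now [[5]].
Step i=1: Q has 1 at row 1, column 1; remove that cell from P, ejecting 5. So w(1) = 5. P is now [].

So w = 5 1 4 7 2 3 6.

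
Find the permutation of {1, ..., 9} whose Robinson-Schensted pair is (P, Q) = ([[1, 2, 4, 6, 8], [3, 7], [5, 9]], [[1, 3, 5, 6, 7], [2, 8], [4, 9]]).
5 1 3 2 4 7 9 8 6

Reverse the RSK construction: for i from n down to 1, find the cell of Q containing i, remove the entry at that cell from P, and reverse-bump it up through P; the value ejected from row 1 is w(i).

Step i=9: Q has 9 at row 3, column 2; remove 9 from row 3 of P and reverse-bump: 9 enters row 2 and ejects 7; 7 enters row 1 and ejects 6. So w(9) = 6. P is now [[1, 2, 4, 7, 8], [3, 9], [5]].
Step i=8: Q has 8 at row 2, column 2; remove 9 from row 2 of P and reverse-bump: 9 enters row 1 and ejects 8. So w(8) = 8. P is now [[1, 2, 4, 7, 9], [3], [5]].
Step i=7: Q has 7 at row 1, column 5; remove that cell from P, ejecting 9. So w(7) = 9. P is now [[1, 2, 4, 7], [3], [5]].
Step i=6: Q has 6 at row 1, column 4; remove that cell from P, ejecting 7. So w(6) = 7. P is now [[1, 2, 4], [3], [5]].
Step i=5: Q has 5 at row 1, column 3; remove that cell from P, ejecting 4. So w(5) = 4. P is now [[1, 2], [3], [5]].
Step i=4: Q has 4 at row 3, column 1; remove 5 from row 3 of P and reverse-bump: 5 enters row 2 and ejects 3; 3 enters row 1 and ejects 2. So w(4) = 2. P is now [[1, 3], [5]].
Step i=3: Q has 3 at row 1, column 2; remove that cell from P, ejecting 3. So w(3) = 3. P is now [[1], [5]].
Step i=2: Q has 2 at row 2, column 1; remove 5 from row 2 of P and reverse-bump: 5 enters row 1 and ejects 1. So w(2) = 1. P is now [[5]].
Step i=1: Q has 1 at row 1, column 1; remove that cell from P, ejecting 5. So w(1) = 5. P is now [].

So w = 5 1 3 2 4 7 9 8 6.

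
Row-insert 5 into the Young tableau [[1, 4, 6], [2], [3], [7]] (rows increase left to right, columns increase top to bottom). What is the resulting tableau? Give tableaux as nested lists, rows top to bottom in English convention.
[[1, 4, 5], [2, 6], [3], [7]]

In row 1, 5 replaces 6 (the leftmost entry greater than 5); 6 is bumped to row 2. 6 is appended to row 2. The new tableau is [[1, 4, 5], [2, 6], [3], [7]].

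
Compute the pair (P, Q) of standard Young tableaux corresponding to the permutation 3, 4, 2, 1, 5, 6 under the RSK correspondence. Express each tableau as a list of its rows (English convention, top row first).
Insert each entry of the permutation into P by Schensted row insertion, recording in Q the position of each new cell.

Insert 3: appended to row 1. P = [[3]].
Insert 4: appended to row 1. P = [[3, 4]].
Insert 2: 2 bumps 3 from row 1; 3 starts row 2. P = [[2, 4], [3]].
Insert 1: 1 bumps 2 from row 1; 2 bumps 3 from row 2; 3 starts row 3. P = [[1, 4], [2], [3]].
Insert 5: appended to row 1. P = [[1, 4, 5], [2], [3]].
Insert 6: appended to row 1. P = [[1, 4, 5, 6], [2], [3]].

So P = [[1, 4, 5, 6], [2], [3]], Q = [[1, 2, 5, 6], [3], [4]].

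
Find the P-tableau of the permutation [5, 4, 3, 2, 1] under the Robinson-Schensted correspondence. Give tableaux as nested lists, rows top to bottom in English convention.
P = [[1], [2], [3], [4], [5]]

After inserting 5: P = [[5]].
After inserting 4: P = [[4], [5]].
After inserting 3: P = [[3], [4], [5]].
After inserting 2: P = [[2], [3], [4], [5]].
After inserting 1: P = [[1], [2], [3], [4], [5]].

So P = [[1], [2], [3], [4], [5]].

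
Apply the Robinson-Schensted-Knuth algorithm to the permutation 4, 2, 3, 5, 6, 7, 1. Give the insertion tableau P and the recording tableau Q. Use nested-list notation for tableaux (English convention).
Insert each entry of the permutation into P by Schensted row insertion, recording in Q the position of each new cell.

Insert 4: appended to row 1. P = [[4]].
Insert 2: 2 bumps 4 from row 1; 4 starts row 2. P = [[2], [4]].
Insert 3: appended to row 1. P = [[2, 3], [4]].
Insert 5: appended to row 1. P = [[2, 3, 5], [4]].
Insert 6: appended to row 1. P = [[2, 3, 5, 6], [4]].
Insert 7: appended to row 1. P = [[2, 3, 5, 6, 7], [4]].
Insert 1: 1 bumps 2 from row 1; 2 bumps 4 from row 2; 4 starts row 3. P = [[1, 3, 5, 6, 7], [2], [4]].

So P = [[1, 3, 5, 6, 7], [2], [4]], Q = [[1, 3, 4, 5, 6], [2], [7]].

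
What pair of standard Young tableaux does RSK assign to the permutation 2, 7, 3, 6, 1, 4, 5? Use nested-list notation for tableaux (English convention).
Insert each entry of the permutation into P by Schensted row insertion, recording in Q the position of each new cell.

Insert 2: appended to row 1. P = [[2]], Q = [[1]].
Insert 7: appended to row 1. P = [[2, 7]], Q = [[1, 2]].
Insert 3: 3 bumps 7 from row 1; 7 starts row 2. P = [[2, 3], [7]], Q = [[1, 2], [3]].
Insert 6: appended to row 1. P = [[2, 3, 6], [7]], Q = [[1, 2, 4], [3]].
Insert 1: 1 bumps 2 from row 1; 2 bumps 7 from row 2; 7 starts row 3. P = [[1, 3, 6], [2], [7]], Q = [[1, 2, 4], [3], [5]].
Insert 4: 4 bumps 6 from row 1; 6 appends to row 2. P = [[1, 3, 4], [2, 6], [7]], Q = [[1, 2, 4], [3, 6], [5]].
Insert 5: appended to row 1. P = [[1, 3, 4, 5], [2, 6], [7]], Q = [[1, 2, 4, 7], [3, 6], [5]].

So P = [[1, 3, 4, 5], [2, 6], [7]], Q = [[1, 2, 4, 7], [3, 6], [5]].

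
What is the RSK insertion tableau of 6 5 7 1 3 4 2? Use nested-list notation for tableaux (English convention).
Insert 6: appended to row 1. P = [[6]].
Insert 5: 5 bumps 6 from row 1; 6 starts row 2. P = [[5], [6]].
Insert 7: appended to row 1. P = [[5, 7], [6]].
Insert 1: 1 bumps 5 from row 1; 5 bumps 6 from row 2; 6 starts row 3. P = [[1, 7], [5], [6]].
Insert 3: 3 bumps 7 from row 1; 7 appends to row 2. P = [[1, 3], [5, 7], [6]].
Insert 4: appended to row 1. P = [[1, 3, 4], [5, 7], [6]].
Insert 2: 2 bumps 3 from row 1; 3 bumps 5 from row 2; 5 bumps 6 from row 3; 6 starts row 4. P = [[1, 2, 4], [3, 7], [5], [6]].

So P = [[1, 2, 4], [3, 7], [5], [6]].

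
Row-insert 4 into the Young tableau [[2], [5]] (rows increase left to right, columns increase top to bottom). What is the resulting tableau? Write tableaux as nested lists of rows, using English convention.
4 is larger than every entry of row 1, so it is appended to row 1. The new tableau is [[2, 4], [5]].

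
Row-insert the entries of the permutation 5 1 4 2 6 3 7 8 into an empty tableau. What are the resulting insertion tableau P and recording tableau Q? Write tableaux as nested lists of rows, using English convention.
Insert each entry of the permutation into P by Schensted row insertion, recording in Q the position of each new cell.

Insert 5: appended to row 1. P = [[5]].
Insert 1: 1 bumps 5 from row 1; 5 starts row 2. P = [[1], [5]].
Insert 4: appended to row 1. P = [[1, 4], [5]].
Insert 2: 2 bumps 4 from row 1; 4 bumps 5 from row 2; 5 starts row 3. P = [[1, 2], [4], [5]].
Insert 6: appended to row 1. P = [[1, 2, 6], [4], [5]].
Insert 3: 3 bumps 6 from row 1; 6 appends to row 2. P = [[1, 2, 3], [4, 6], [5]].
Insert 7: appended to row 1. P = [[1, 2, 3, 7], [4, 6], [5]].
Insert 8: appended to row 1. P = [[1, 2, 3, 7, 8], [4, 6], [5]].

So P = [[1, 2, 3, 7, 8], [4, 6], [5]], Q = [[1, 3, 5, 7, 8], [2, 6], [4]].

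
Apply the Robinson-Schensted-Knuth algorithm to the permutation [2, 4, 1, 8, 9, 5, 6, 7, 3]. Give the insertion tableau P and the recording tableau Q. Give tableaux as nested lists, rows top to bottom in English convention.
Insert each entry of the permutation into P by Schensted row insertion, recording in Q the position of each new cell.

Insert 2: appended to row 1. P = [[2]].
Insert 4: appended to row 1. P = [[2, 4]].
Insert 1: 1 bumps 2 from row 1; 2 starts row 2. P = [[1, 4], [2]].
Insert 8: appended to row 1. P = [[1, 4, 8], [2]].
Insert 9: appended to row 1. P = [[1, 4, 8, 9], [2]].
Insert 5: 5 bumps 8 from row 1; 8 appends to row 2. P = [[1, 4, 5, 9], [2, 8]].
Insert 6: 6 bumps 9 from row 1; 9 appends to row 2. P = [[1, 4, 5, 6], [2, 8, 9]].
Insert 7: appended to row 1. P = [[1, 4, 5, 6, 7], [2, 8, 9]].
Insert 3: 3 bumps 4 from row 1; 4 bumps 8 from row 2; 8 starts row 3. P = [[1, 3, 5, 6, 7], [2, 4, 9], [8]].

So P = [[1, 3, 5, 6, 7], [2, 4, 9], [8]], Q = [[1, 2, 4, 5, 8], [3, 6, 7], [9]].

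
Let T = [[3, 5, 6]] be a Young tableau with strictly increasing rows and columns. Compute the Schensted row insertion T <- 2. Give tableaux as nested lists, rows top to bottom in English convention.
In row 1, 2 replaces 3 (the leftmost entry greater than 2); 3 is bumped to row 2. 3 starts a new row 2. The new tableau is [[2, 5, 6], [3]].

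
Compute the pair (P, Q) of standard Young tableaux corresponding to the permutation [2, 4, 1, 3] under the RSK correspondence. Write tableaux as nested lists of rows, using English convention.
P = [[1, 3], [2, 4]], Q = [[1, 2], [3, 4]]

Insert each entry of the permutation into P by Schensted row insertion, recording in Q the position of each new cell.

Insert 2: appended to row 1. P = [[2]], Q = [[1]].
Insert 4: appended to row 1. P = [[2, 4]], Q = [[1, 2]].
Insert 1: 1 bumps 2 from row 1; 2 starts row 2. P = [[1, 4], [2]], Q = [[1, 2], [3]].
Insert 3: 3 bumps 4 from row 1; 4 appends to row 2. P = [[1, 3], [2, 4]], Q = [[1, 2], [3, 4]].

So P = [[1, 3], [2, 4]], Q = [[1, 2], [3, 4]].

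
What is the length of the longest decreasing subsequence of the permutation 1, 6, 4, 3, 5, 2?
4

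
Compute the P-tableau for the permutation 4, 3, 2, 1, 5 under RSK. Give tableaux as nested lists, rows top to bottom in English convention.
P = [[1, 5], [2], [3], [4]]

After inserting 4: P = [[4]].
After inserting 3: P = [[3], [4]].
After inserting 2: P = [[2], [3], [4]].
After inserting 1: P = [[1], [2], [3], [4]].
After inserting 5: P = [[1, 5], [2], [3], [4]].

So P = [[1, 5], [2], [3], [4]].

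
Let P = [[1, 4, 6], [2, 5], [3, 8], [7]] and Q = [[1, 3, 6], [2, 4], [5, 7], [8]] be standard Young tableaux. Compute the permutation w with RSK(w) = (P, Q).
Reverse the RSK construction: for i from n down to 1, find the cell of Q containing i, remove the entry at that cell from P, and reverse-bump it up through P; the value ejected from row 1 is w(i).

Step i=8: Q has 8 at row 4, column 1; remove 7 from row 4 of P and reverse-bump: 7 enters row 3 and ejects 3; 3 enters row 2 and ejects 2; 2 enters row 1 and ejects 1. So w(8) = 1. P is now [[2, 4, 6], [3, 5], [7, 8]].
Step i=7: Q has 7 at row 3, column 2; remove 8 from row 3 of P and reverse-bump: 8 enters row 2 and ejects 5; 5 enters row 1 and ejects 4. So w(7) = 4. P is now [[2, 5, 6], [3, 8], [7]].
Step i=6: Q has 6 at row 1, column 3; remove that cell from P, ejecting 6. So w(6) = 6. P is now [[2, 5], [3, 8], [7]].
Step i=5: Q has 5 at row 3, column 1; remove 7 from row 3 of P and reverse-bump: 7 enters row 2 and ejects 3; 3 enters row 1 and ejects 2. So w(5) = 2. P is now [[3, 5], [7, 8]].
Step i=4: Q has 4 at row 2, column 2; remove 8 from row 2 of P and reverse-bump: 8 enters row 1 and ejects 5. So w(4) = 5. P is now [[3, 8], [7]].
Step i=3: Q has 3 at row 1, column 2; remove that cell from P, ejecting 8. So w(3) = 8. P is now [[3], [7]].
Step i=2: Q has 2 at row 2, column 1; remove 7 from row 2 of P and reverse-bump: 7 enters row 1 and ejects 3. So w(2) = 3. P is now [[7]].
Step i=1: Q has 1 at row 1, column 1; remove that cell from P, ejecting 7. So w(1) = 7. P is now [].

So w = 7 3 8 5 2 6 4 1.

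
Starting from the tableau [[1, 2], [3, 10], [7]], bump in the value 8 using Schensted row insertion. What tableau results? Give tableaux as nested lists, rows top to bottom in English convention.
[[1, 2, 8], [3, 10], [7]]

8 is larger than every entry of row 1, so it is appended to row 1. The new tableau is [[1, 2, 8], [3, 10], [7]].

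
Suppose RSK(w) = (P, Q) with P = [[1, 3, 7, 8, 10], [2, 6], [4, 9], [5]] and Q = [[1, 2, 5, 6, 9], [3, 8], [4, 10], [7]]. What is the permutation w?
Reverse the RSK construction: for i from n down to 1, find the cell of Q containing i, remove the entry at that cell from P, and reverse-bump it up through P; the value ejected from row 1 is w(i).

Step i=10: Q has 10 at row 3, column 2; remove 9 from row 3 of P and reverse-bump: 9 enters row 2 and ejects 6; 6 enters row 1 and ejects 3. So w(10) = 3. P is now [[1, 6, 7, 8, 10], [2, 9], [4], [5]].
Step i=9: Q has 9 at row 1, column 5; remove that cell from P, ejecting 10. So w(9) = 10. P is now [[1, 6, 7, 8], [2, 9], [4], [5]].
Step i=8: Q has 8 at row 2, column 2; remove 9 from row 2 of P and reverse-bump: 9 enters row 1 and ejects 8. So w(8) = 8. P is now [[1, 6, 7, 9], [2], [4], [5]].
Step i=7: Q has 7 at row 4, column 1; remove 5 from row 4 of P and reverse-bump: 5 enters row 3 and ejects 4; 4 enters row 2 and ejects 2; 2 enters row 1 and ejects 1. So w(7) = 1. P is now [[2, 6, 7, 9], [4], [5]].
Step i=6: Q has 6 at row 1, column 4; remove that cell from P, ejecting 9. So w(6) = 9. P is now [[2, 6, 7], [4], [5]].
Step i=5: Q has 5 at row 1, column 3; remove that cell from P, ejecting 7. So w(5) = 7. P is now [[2, 6], [4], [5]].
Step i=4: Q has 4 at row 3, column 1; remove 5 from row 3 of P and reverse-bump: 5 enters row 2 and ejects 4; 4 enters row 1 and ejects 2. So w(4) = 2. P is now [[4, 6], [5]].
Step i=3: Q has 3 at row 2, column 1; remove 5 from row 2 of P and reverse-bump: 5 enters row 1 and ejects 4. So w(3) = 4. P is now [[5, 6]].
Step i=2: Q has 2 at row 1, column 2; remove that cell from P, ejecting 6. So w(2) = 6. P is now [[5]].
Step i=1: Q has 1 at row 1, column 1; remove that cell from P, ejecting 5. So w(1) = 5. P is now [].

So w = 5 6 4 2 7 9 1 8 10 3.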